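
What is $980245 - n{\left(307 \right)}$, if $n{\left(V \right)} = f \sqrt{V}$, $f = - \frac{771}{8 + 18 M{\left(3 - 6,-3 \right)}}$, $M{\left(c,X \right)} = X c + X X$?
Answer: $980245 + \frac{771 \sqrt{307}}{332} \approx 9.8029 \cdot 10^{5}$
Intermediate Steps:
$M{\left(c,X \right)} = X^{2} + X c$ ($M{\left(c,X \right)} = X c + X^{2} = X^{2} + X c$)
$f = - \frac{771}{332}$ ($f = - \frac{771}{8 + 18 \left(- 3 \left(-3 + \left(3 - 6\right)\right)\right)} = - \frac{771}{8 + 18 \left(- 3 \left(-3 - 3\right)\right)} = - \frac{771}{8 + 18 \left(\left(-3\right) \left(-6\right)\right)} = - \frac{771}{8 + 18 \cdot 18} = - \frac{771}{8 + 324} = - \frac{771}{332} \approx -2.3223$)
$n{\left(V \right)} = - \frac{771 \sqrt{V}}{332}$
$980245 - n{\left(307 \right)} = 980245 - - \frac{771 \sqrt{307}}{332} = 980245 + \frac{771 \sqrt{307}}{332}$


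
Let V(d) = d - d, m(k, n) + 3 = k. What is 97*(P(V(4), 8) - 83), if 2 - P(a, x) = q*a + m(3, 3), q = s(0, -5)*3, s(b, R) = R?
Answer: -7857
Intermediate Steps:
m(k, n) = -3 + k
V(d) = 0
q = -15 (q = -5*3 = -15)
P(a, x) = 2 + 15*a (P(a, x) = 2 - (-15*a + (-3 + 3)) = 2 - (-15*a + 0) = 2 - (-15)*a = 2 + 15*a)
97*(P(V(4), 8) - 83) = 97*((2 + 15*0) - 83) = 97*((2 + 0) - 83) = 97*(2 - 83) = 97*(-81) = -7857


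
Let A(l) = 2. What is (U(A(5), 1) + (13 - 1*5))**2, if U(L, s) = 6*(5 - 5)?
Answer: 64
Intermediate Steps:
U(L, s) = 0 (U(L, s) = 6*0 = 0)
(U(A(5), 1) + (13 - 1*5))**2 = (0 + (13 - 1*5))**2 = (0 + (13 - 5))**2 = (0 + 8)**2 = 8**2 = 64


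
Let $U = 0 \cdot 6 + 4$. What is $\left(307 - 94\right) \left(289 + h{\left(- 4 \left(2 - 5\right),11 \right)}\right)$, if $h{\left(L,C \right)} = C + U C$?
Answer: $73272$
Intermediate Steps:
$U = 4$ ($U = 0 + 4 = 4$)
$h{\left(L,C \right)} = 5 C$ ($h{\left(L,C \right)} = C + 4 C = 5 C$)
$\left(307 - 94\right) \left(289 + h{\left(- 4 \left(2 - 5\right),11 \right)}\right) = \left(307 - 94\right) \left(289 + 5 \cdot 11\right) = 213 \left(289 + 55\right) = 213 \cdot 344 = 73272$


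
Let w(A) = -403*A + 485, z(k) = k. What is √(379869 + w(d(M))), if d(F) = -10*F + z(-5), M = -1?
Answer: √378339 ≈ 615.09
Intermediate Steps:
d(F) = -5 - 10*F (d(F) = -10*F - 5 = -5 - 10*F)
w(A) = 485 - 403*A
√(379869 + w(d(M))) = √(379869 + (485 - 403*(-5 - 10*(-1)))) = √(379869 + (485 - 403*(-5 + 10))) = √(379869 + (485 - 403*5)) = √(379869 + (485 - 2015)) = √(379869 - 1530) = √378339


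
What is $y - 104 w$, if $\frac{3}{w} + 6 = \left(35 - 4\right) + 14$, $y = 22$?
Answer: $14$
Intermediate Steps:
$w = \frac{1}{13}$ ($w = \frac{3}{-6 + \left(\left(35 - 4\right) + 14\right)} = \frac{3}{-6 + \left(31 + 14\right)} = \frac{3}{-6 + 45} = \frac{3}{39} = 3 \cdot \frac{1}{39} = \frac{1}{13} \approx 0.076923$)
$y - 104 w = 22 - 8 = 14$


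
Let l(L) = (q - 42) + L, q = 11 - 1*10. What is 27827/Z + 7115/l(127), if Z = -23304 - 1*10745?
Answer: 239865513/2928214 ≈ 81.915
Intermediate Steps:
q = 1 (q = 11 - 10 = 1)
Z = -34049 (Z = -23304 - 10745 = -34049)
l(L) = -41 + L (l(L) = (1 - 42) + L = -41 + L)
27827/Z + 7115/l(127) = 27827/(-34049) + 7115/(-41 + 127) = 27827*(-1/34049) + 7115/86 = -27827/34049 + 7115*(1/86) = -27827/34049 + 7115/86 = 239865513/2928214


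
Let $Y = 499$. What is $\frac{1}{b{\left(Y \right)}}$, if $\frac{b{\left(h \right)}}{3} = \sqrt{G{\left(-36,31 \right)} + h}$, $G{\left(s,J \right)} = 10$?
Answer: $\frac{\sqrt{509}}{1527} \approx 0.014775$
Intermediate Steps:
$b{\left(h \right)} = 3 \sqrt{10 + h}$
$\frac{1}{b{\left(Y \right)}} = \frac{1}{3 \sqrt{10 + 499}} = \frac{1}{3 \sqrt{509}} = \frac{\sqrt{509}}{1527}$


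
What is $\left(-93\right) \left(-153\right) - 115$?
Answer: $14114$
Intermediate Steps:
$\left(-93\right) \left(-153\right) - 115 = 14229 - 115 = 14114$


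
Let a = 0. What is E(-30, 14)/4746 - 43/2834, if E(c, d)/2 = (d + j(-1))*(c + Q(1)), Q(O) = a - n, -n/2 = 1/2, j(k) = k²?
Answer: -444943/2241694 ≈ -0.19849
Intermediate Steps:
n = -1 (n = -2/2 = -2*½ = -1)
Q(O) = 1 (Q(O) = 0 - 1*(-1) = 0 + 1 = 1)
E(c, d) = 2*(1 + c)*(1 + d) (E(c, d) = 2*((d + (-1)²)*(c + 1)) = 2*((d + 1)*(1 + c)) = 2*((1 + d)*(1 + c)) = 2*((1 + c)*(1 + d)) = 2*(1 + c)*(1 + d))
E(-30, 14)/4746 - 43/2834 = (2 + 2*(-30) + 2*14 + 2*(-30)*14)/4746 - 43/2834 = (2 - 60 + 28 - 840)*(1/4746) - 43*1/2834 = -870*1/4746 - 43/2834 = -145/791 - 43/2834 = -444943/2241694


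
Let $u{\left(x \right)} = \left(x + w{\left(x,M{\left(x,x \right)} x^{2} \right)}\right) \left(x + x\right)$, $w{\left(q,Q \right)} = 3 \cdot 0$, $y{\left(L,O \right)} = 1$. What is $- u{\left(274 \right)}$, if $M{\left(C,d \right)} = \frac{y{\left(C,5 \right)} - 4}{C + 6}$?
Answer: $-150152$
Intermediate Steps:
$M{\left(C,d \right)} = - \frac{3}{6 + C}$ ($M{\left(C,d \right)} = \frac{1 - 4}{C + 6} = - \frac{3}{6 + C}$)
$w{\left(q,Q \right)} = 0$
$u{\left(x \right)} = 2 x^{2}$ ($u{\left(x \right)} = \left(x + 0\right) \left(x + x\right) = x 2 x = 2 x^{2}$)
$- u{\left(274 \right)} = - 2 \cdot 274^{2} = - 2 \cdot 75076 = \left(-1\right) 150152 = -150152$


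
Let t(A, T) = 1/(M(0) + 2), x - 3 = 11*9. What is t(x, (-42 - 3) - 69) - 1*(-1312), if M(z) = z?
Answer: 2625/2 ≈ 1312.5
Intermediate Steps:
x = 102 (x = 3 + 11*9 = 3 + 99 = 102)
t(A, T) = 1/2 (t(A, T) = 1/(0 + 2) = 1/2)
t(x, (-42 - 3) - 69) - 1*(-1312) = 1/2 - 1*(-1312) = 1/2 + 1312 = 2625/2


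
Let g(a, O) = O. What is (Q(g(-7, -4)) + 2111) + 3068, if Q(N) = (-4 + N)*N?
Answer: 5211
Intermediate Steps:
Q(N) = N*(-4 + N)
(Q(g(-7, -4)) + 2111) + 3068 = (-4*(-4 - 4) + 2111) + 3068 = (-4*(-8) + 2111) + 3068 = (32 + 2111) + 3068 = 2143 + 3068 = 5211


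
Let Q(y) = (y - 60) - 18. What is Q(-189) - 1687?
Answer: -1954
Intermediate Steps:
Q(y) = -78 + y (Q(y) = (-60 + y) - 18 = -78 + y)
Q(-189) - 1687 = (-78 - 189) - 1687 = -267 - 1687 = -1954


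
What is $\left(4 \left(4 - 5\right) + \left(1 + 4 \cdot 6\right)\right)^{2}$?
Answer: $441$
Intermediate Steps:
$\left(4 \left(4 - 5\right) + \left(1 + 4 \cdot 6\right)\right)^{2} = \left(4 \left(-1\right) + \left(1 + 24\right)\right)^{2} = \left(-4 + 25\right)^{2} = 21^{2} = 441$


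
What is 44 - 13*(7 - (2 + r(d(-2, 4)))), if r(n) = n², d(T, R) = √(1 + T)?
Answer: -34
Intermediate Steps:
44 - 13*(7 - (2 + r(d(-2, 4)))) = 44 - 13*(7 - (2 + (√(1 - 2))²)) = 44 - 13*(7 - (2 + (√(-1))²)) = 44 - 13*(7 - (2 + I²)) = 44 - 13*(7 - (2 - 1)) = 44 - 13*(7 - 1*1) = 44 - 13*(7 - 1) = 44 - 13*6 = 44 - 78 = -34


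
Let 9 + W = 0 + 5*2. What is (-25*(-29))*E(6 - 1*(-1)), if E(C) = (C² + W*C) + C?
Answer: 45675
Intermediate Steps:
W = 1 (W = -9 + (0 + 5*2) = -9 + (0 + 10) = -9 + 10 = 1)
E(C) = C² + 2*C (E(C) = (C² + 1*C) + C = (C² + C) + C = (C + C²) + C = C² + 2*C)
(-25*(-29))*E(6 - 1*(-1)) = (-25*(-29))*((6 - 1*(-1))*(2 + (6 - 1*(-1)))) = 725*((6 + 1)*(2 + (6 + 1))) = 725*(7*(2 + 7)) = 725*(7*9) = 725*63 = 45675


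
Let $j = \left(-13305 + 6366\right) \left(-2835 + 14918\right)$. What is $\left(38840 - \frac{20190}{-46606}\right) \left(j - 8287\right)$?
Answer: $- \frac{75894531807069760}{23303} \approx -3.2569 \cdot 10^{12}$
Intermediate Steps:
$j = -83843937$ ($j = \left(-6939\right) 12083 = -83843937$)
$\left(38840 - \frac{20190}{-46606}\right) \left(j - 8287\right) = \left(38840 - \frac{20190}{-46606}\right) \left(-83843937 - 8287\right) = \left(38840 - - \frac{10095}{23303}\right) \left(-83852224\right) = \left(38840 + \frac{10095}{23303}\right) \left(-83852224\right) = \frac{905098615}{23303} \left(-83852224\right) = - \frac{75894531807069760}{23303}$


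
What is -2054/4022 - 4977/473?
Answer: -10494518/951203 ≈ -11.033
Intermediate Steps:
-2054/4022 - 4977/473 = -2054*1/4022 - 4977*1/473 = -1027/2011 - 4977/473 = -10494518/951203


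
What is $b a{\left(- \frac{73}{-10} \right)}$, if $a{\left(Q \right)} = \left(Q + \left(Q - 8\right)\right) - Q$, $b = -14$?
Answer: $\frac{49}{5} \approx 9.8$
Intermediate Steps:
$a{\left(Q \right)} = -8 + Q$ ($a{\left(Q \right)} = \left(Q + \left(-8 + Q\right)\right) - Q = \left(-8 + 2 Q\right) - Q = -8 + Q$)
$b a{\left(- \frac{73}{-10} \right)} = - 14 \left(-8 - \frac{73}{-10}\right) = - 14 \left(-8 - - \frac{73}{10}\right) = - 14 \left(-8 + \frac{73}{10}\right) = \left(-14\right) \left(- \frac{7}{10}\right) = \frac{49}{5}$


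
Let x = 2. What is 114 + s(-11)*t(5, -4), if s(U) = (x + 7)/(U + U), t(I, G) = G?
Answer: 1272/11 ≈ 115.64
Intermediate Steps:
s(U) = 9/(2*U) (s(U) = (2 + 7)/(U + U) = 9/((2*U)) = 9*(1/(2*U)) = 9/(2*U))
114 + s(-11)*t(5, -4) = 114 + ((9/2)/(-11))*(-4) = 114 + ((9/2)*(-1/11))*(-4) = 114 - 9/22*(-4) = 114 + 18/11 = 1272/11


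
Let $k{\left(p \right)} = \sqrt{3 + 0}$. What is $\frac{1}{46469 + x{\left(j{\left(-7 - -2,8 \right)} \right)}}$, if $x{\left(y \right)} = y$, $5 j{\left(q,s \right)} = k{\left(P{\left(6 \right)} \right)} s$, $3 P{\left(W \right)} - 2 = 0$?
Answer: $\frac{1161725}{53984198833} - \frac{40 \sqrt{3}}{53984198833} \approx 2.1518 \cdot 10^{-5}$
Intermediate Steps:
$P{\left(W \right)} = \frac{2}{3}$ ($P{\left(W \right)} = \frac{2}{3} + \frac{1}{3} \cdot 0 = \frac{2}{3} + 0 = \frac{2}{3}$)
$k{\left(p \right)} = \sqrt{3}$
$j{\left(q,s \right)} = \frac{s \sqrt{3}}{5}$ ($j{\left(q,s \right)} = \frac{\sqrt{3} s}{5} = \frac{s \sqrt{3}}{5}$)
$\frac{1}{46469 + x{\left(j{\left(-7 - -2,8 \right)} \right)}} = \frac{1}{46469 + \frac{1}{5} \cdot 8 \sqrt{3}} = \frac{1}{46469 + \frac{8 \sqrt{3}}{5}}$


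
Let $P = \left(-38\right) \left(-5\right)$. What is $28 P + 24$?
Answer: $5344$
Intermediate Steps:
$P = 190$
$28 P + 24 = 28 \cdot 190 + 24 = 5320 + 24 = 5344$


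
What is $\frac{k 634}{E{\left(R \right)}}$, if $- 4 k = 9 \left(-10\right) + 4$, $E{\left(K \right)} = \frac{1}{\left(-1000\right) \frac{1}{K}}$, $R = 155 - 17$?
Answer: $- \frac{6815500}{69} \approx -98775.0$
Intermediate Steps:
$R = 138$ ($R = 155 - 17 = 138$)
$E{\left(K \right)} = - \frac{K}{1000}$
$k = \frac{43}{2}$ ($k = - \frac{9 \left(-10\right) + 4}{4} = - \frac{-90 + 4}{4} = \left(- \frac{1}{4}\right) \left(-86\right) = \frac{43}{2} \approx 21.5$)
$\frac{k 634}{E{\left(R \right)}} = \frac{\frac{43}{2} \cdot 634}{\left(- \frac{1}{1000}\right) 138} = \frac{13631}{- \frac{69}{500}} = 13631 \left(- \frac{500}{69}\right) = - \frac{6815500}{69}$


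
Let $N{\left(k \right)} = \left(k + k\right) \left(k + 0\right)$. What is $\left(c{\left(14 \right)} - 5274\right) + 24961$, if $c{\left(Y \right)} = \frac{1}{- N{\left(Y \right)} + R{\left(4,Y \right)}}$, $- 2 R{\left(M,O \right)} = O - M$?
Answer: $\frac{7815738}{397} \approx 19687.0$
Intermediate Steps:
$R{\left(M,O \right)} = \frac{M}{2} - \frac{O}{2}$ ($R{\left(M,O \right)} = - \frac{O - M}{2} = \frac{M}{2} - \frac{O}{2}$)
$N{\left(k \right)} = 2 k^{2}$ ($N{\left(k \right)} = 2 k k = 2 k^{2}$)
$c{\left(Y \right)} = \frac{1}{2 - 2 Y^{2} - \frac{Y}{2}}$ ($c{\left(Y \right)} = \frac{1}{- 2 Y^{2} - \left(-2 + \frac{Y}{2}\right)} = \frac{1}{2 - 2 Y^{2} - \frac{Y}{2}}$)
$\left(c{\left(14 \right)} - 5274\right) + 24961 = \left(- \frac{2}{-4 + 14 + 4 \cdot 14^{2}} - 5274\right) + 24961 = \left(- \frac{2}{-4 + 14 + 4 \cdot 196} - 5274\right) + 24961 = \left(- \frac{2}{-4 + 14 + 784} - 5274\right) + 24961 = \left(- \frac{2}{794} - 5274\right) + 24961 = \left(\left(-2\right) \frac{1}{794} - 5274\right) + 24961 = \left(- \frac{1}{397} - 5274\right) + 24961 = - \frac{2093779}{397} + 24961 = \frac{7815738}{397}$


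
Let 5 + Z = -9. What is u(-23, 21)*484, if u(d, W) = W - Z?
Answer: 16940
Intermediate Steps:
Z = -14 (Z = -5 - 9 = -14)
u(d, W) = 14 + W (u(d, W) = W - 1*(-14) = W + 14 = 14 + W)
u(-23, 21)*484 = (14 + 21)*484 = 35*484 = 16940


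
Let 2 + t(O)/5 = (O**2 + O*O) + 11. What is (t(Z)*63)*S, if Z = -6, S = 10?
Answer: 255150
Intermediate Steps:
t(O) = 45 + 10*O**2 (t(O) = -10 + 5*((O**2 + O*O) + 11) = -10 + 5*((O**2 + O**2) + 11) = -10 + 5*(2*O**2 + 11) = -10 + 5*(11 + 2*O**2) = -10 + (55 + 10*O**2) = 45 + 10*O**2)
(t(Z)*63)*S = ((45 + 10*(-6)**2)*63)*10 = ((45 + 10*36)*63)*10 = ((45 + 360)*63)*10 = (405*63)*10 = 25515*10 = 255150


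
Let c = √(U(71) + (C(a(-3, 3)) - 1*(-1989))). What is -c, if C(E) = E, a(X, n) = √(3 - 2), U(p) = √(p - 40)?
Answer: -√(1990 + √31) ≈ -44.672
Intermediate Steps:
U(p) = √(-40 + p)
a(X, n) = 1 (a(X, n) = √1 = 1)
c = √(1990 + √31) (c = √(√(-40 + 71) + (1 - 1*(-1989))) = √(√31 + (1 + 1989)) = √(√31 + 1990) = √(1990 + √31) ≈ 44.672)
-c = -√(1990 + √31)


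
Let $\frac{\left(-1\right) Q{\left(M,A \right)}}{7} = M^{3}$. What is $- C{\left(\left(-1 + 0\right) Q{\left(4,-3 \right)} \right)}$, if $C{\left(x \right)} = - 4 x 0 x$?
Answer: $0$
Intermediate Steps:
$Q{\left(M,A \right)} = - 7 M^{3}$
$C{\left(x \right)} = 0$ ($C{\left(x \right)} = 0 x = 0$)
$- C{\left(\left(-1 + 0\right) Q{\left(4,-3 \right)} \right)} = \left(-1\right) 0 = 0$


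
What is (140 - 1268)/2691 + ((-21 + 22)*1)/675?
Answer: -84301/201825 ≈ -0.41769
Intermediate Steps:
(140 - 1268)/2691 + ((-21 + 22)*1)/675 = -1128*1/2691 + (1*1)*(1/675) = -376/897 + 1*(1/675) = -376/897 + 1/675 = -84301/201825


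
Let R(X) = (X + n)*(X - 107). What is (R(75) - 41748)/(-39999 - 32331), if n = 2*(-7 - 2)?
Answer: 7262/12055 ≈ 0.60241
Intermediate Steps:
n = -18 (n = 2*(-9) = -18)
R(X) = (-107 + X)*(-18 + X) (R(X) = (X - 18)*(X - 107) = (-18 + X)*(-107 + X) = (-107 + X)*(-18 + X))
(R(75) - 41748)/(-39999 - 32331) = ((1926 + 75**2 - 125*75) - 41748)/(-39999 - 32331) = ((1926 + 5625 - 9375) - 41748)/(-72330) = (-1824 - 41748)*(-1/72330) = -43572*(-1/72330) = 7262/12055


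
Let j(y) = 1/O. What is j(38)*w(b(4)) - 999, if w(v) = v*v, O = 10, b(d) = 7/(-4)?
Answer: -159791/160 ≈ -998.69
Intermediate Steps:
b(d) = -7/4 (b(d) = 7*(-¼) = -7/4)
j(y) = ⅒ (j(y) = 1/10 = ⅒)
w(v) = v²
j(38)*w(b(4)) - 999 = (-7/4)²/10 - 999 = (⅒)*(49/16) - 999 = 49/160 - 999 = -159791/160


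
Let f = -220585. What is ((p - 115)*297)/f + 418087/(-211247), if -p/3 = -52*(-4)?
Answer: -45858595594/46597919495 ≈ -0.98413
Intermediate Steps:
p = -624 (p = -(-156)*(-4) = -3*208 = -624)
((p - 115)*297)/f + 418087/(-211247) = ((-624 - 115)*297)/(-220585) + 418087/(-211247) = -739*297*(-1/220585) + 418087*(-1/211247) = -219483*(-1/220585) - 418087/211247 = 219483/220585 - 418087/211247 = -45858595594/46597919495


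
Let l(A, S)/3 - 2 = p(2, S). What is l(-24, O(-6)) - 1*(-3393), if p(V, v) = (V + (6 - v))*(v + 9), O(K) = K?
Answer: 3525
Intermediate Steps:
p(V, v) = (9 + v)*(6 + V - v) (p(V, v) = (6 + V - v)*(9 + v) = (9 + v)*(6 + V - v))
l(A, S) = 222 - 3*S - 3*S² (l(A, S) = 6 + 3*(54 - S² - 3*S + 9*2 + 2*S) = 6 + 3*(54 - S² - 3*S + 18 + 2*S) = 6 + 3*(72 - S - S²) = 6 + (216 - 3*S - 3*S²) = 222 - 3*S - 3*S²)
l(-24, O(-6)) - 1*(-3393) = (222 - 3*(-6) - 3*(-6)²) - 1*(-3393) = (222 + 18 - 3*36) + 3393 = (222 + 18 - 108) + 3393 = 132 + 3393 = 3525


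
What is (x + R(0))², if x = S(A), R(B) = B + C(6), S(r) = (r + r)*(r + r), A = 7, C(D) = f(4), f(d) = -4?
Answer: 36864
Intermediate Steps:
C(D) = -4
S(r) = 4*r² (S(r) = (2*r)*(2*r) = 4*r²)
R(B) = -4 + B (R(B) = B - 4 = -4 + B)
x = 196 (x = 4*7² = 4*49 = 196)
(x + R(0))² = (196 + (-4 + 0))² = (196 - 4)² = 192² = 36864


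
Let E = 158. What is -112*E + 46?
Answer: -17650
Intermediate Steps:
-112*E + 46 = -112*158 + 46 = -17696 + 46 = -17650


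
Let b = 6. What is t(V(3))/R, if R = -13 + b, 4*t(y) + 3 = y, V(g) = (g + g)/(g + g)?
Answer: 1/14 ≈ 0.071429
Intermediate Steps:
V(g) = 1 (V(g) = (2*g)/((2*g)) = (2*g)*(1/(2*g)) = 1)
t(y) = -¾ + y/4
R = -7 (R = -13 + 6 = -7)
t(V(3))/R = (-¾ + (¼)*1)/(-7) = -(-¾ + ¼)/7 = -⅐*(-½) = 1/14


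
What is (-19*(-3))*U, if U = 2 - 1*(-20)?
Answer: 1254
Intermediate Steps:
U = 22 (U = 2 + 20 = 22)
(-19*(-3))*U = -19*(-3)*22 = 57*22 = 1254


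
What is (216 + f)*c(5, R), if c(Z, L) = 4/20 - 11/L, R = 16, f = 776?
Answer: -2418/5 ≈ -483.60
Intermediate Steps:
c(Z, L) = 1/5 - 11/L (c(Z, L) = 4*(1/20) - 11/L = 1/5 - 11/L)
(216 + f)*c(5, R) = (216 + 776)*((1/5)*(-55 + 16)/16) = 992*((1/5)*(1/16)*(-39)) = 992*(-39/80) = -2418/5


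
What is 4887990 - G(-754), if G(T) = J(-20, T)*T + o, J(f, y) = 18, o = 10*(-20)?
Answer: 4901762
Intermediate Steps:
o = -200
G(T) = -200 + 18*T (G(T) = 18*T - 200 = -200 + 18*T)
4887990 - G(-754) = 4887990 - (-200 + 18*(-754)) = 4887990 - (-200 - 13572) = 4887990 - 1*(-13772) = 4887990 + 13772 = 4901762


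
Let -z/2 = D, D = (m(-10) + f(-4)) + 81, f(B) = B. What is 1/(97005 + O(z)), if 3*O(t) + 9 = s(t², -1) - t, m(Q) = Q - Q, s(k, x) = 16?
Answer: 3/291176 ≈ 1.0303e-5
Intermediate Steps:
m(Q) = 0
D = 77 (D = (0 - 4) + 81 = -4 + 81 = 77)
z = -154 (z = -2*77 = -154)
O(t) = 7/3 - t/3 (O(t) = -3 + (16 - t)/3 = -3 + (16/3 - t/3) = 7/3 - t/3)
1/(97005 + O(z)) = 1/(97005 + (7/3 - ⅓*(-154))) = 1/(97005 + (7/3 + 154/3)) = 1/(97005 + 161/3) = 1/(291176/3) = 3/291176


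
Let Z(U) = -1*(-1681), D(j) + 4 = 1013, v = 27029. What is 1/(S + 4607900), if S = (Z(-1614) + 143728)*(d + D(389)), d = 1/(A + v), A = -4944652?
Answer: 4917623/744162157468554 ≈ 6.6083e-9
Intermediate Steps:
D(j) = 1009 (D(j) = -4 + 1013 = 1009)
Z(U) = 1681
d = -1/4917623 (d = 1/(-4944652 + 27029) = 1/(-4917623) = -1/4917623 ≈ -2.0335e-7)
S = 721502242446854/4917623 (S = (1681 + 143728)*(-1/4917623 + 1009) = 145409*(4961881606/4917623) = 721502242446854/4917623 ≈ 1.4672e+8)
1/(S + 4607900) = 1/(721502242446854/4917623 + 4607900) = 1/(744162157468554/4917623) = 4917623/744162157468554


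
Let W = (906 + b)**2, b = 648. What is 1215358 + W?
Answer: 3630274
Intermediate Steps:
W = 2414916 (W = (906 + 648)**2 = 1554**2 = 2414916)
1215358 + W = 1215358 + 2414916 = 3630274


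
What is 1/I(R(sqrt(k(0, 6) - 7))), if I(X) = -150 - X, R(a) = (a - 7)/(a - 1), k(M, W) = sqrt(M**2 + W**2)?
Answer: -154/23725 + 3*I/23725 ≈ -0.006491 + 0.00012645*I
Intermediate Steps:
R(a) = (-7 + a)/(-1 + a)
1/I(R(sqrt(k(0, 6) - 7))) = 1/(-150 - (-7 + sqrt(sqrt(0**2 + 6**2) - 7))/(-1 + sqrt(sqrt(0**2 + 6**2) - 7))) = 1/(-150 - (-7 + sqrt(sqrt(0 + 36) - 7))/(-1 + sqrt(sqrt(0 + 36) - 7))) = 1/(-150 - (-7 + sqrt(sqrt(36) - 7))/(-1 + sqrt(sqrt(36) - 7))) = 1/(-150 - (-7 + sqrt(6 - 7))/(-1 + sqrt(6 - 7))) = 1/(-150 - (-7 + sqrt(-1))/(-1 + sqrt(-1))) = 1/(-150 - (-7 + I)/(-1 + I)) = 1/(-150 - (-1 - I)/2*(-7 + I)) = 1/(-150 - (-1 - I)*(-7 + I)/2)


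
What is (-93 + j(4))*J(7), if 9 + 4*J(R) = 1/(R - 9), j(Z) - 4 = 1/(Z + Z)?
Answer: 13509/64 ≈ 211.08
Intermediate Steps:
j(Z) = 4 + 1/(2*Z) (j(Z) = 4 + 1/(Z + Z) = 4 + 1/(2*Z))
J(R) = -9/4 + 1/(4*(-9 + R)) (J(R) = -9/4 + 1/(4*(R - 9)) = -9/4 + 1/(4*(-9 + R)))
(-93 + j(4))*J(7) = (-93 + (4 + (½)/4))*((82 - 9*7)/(4*(-9 + 7))) = (-93 + (4 + (½)*(¼)))*((¼)*(82 - 63)/(-2)) = (-93 + (4 + ⅛))*((¼)*(-½)*19) = (-93 + 33/8)*(-19/8) = -711/8*(-19/8) = 13509/64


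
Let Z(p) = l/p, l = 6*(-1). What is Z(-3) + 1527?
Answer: 1529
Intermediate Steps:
l = -6
Z(p) = -6/p
Z(-3) + 1527 = -6/(-3) + 1527 = -6*(-⅓) + 1527 = 2 + 1527 = 1529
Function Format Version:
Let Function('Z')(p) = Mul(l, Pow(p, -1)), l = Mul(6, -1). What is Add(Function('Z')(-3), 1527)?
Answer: 1529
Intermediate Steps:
l = -6
Function('Z')(p) = Mul(-6, Pow(p, -1))
Add(Function('Z')(-3), 1527) = Add(Mul(-6, Pow(-3, -1)), 1527) = Add(Mul(-6, Rational(-1, 3)), 1527) = Add(2, 1527) = 1529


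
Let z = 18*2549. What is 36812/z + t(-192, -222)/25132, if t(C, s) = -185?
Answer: 458335507/576553212 ≈ 0.79496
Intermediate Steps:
z = 45882
36812/z + t(-192, -222)/25132 = 36812/45882 - 185/25132 = 36812*(1/45882) - 185*1/25132 = 18406/22941 - 185/25132 = 458335507/576553212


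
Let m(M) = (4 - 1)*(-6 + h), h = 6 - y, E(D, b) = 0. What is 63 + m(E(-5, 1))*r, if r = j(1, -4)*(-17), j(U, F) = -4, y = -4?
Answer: 879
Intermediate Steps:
h = 10 (h = 6 - 1*(-4) = 6 + 4 = 10)
m(M) = 12 (m(M) = (4 - 1)*(-6 + 10) = 3*4 = 12)
r = 68 (r = -4*(-17) = 68)
63 + m(E(-5, 1))*r = 63 + 12*68 = 63 + 816 = 879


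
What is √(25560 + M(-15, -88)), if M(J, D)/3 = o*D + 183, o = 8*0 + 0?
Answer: 3*√2901 ≈ 161.58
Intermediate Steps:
o = 0 (o = 0 + 0 = 0)
M(J, D) = 549 (M(J, D) = 3*(0*D + 183) = 3*(0 + 183) = 3*183 = 549)
√(25560 + M(-15, -88)) = √(25560 + 549) = √26109 = 3*√2901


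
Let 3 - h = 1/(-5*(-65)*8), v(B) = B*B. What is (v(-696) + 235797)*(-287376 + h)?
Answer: -41393954145201/200 ≈ -2.0697e+11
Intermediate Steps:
v(B) = B²
h = 7799/2600 (h = 3 - 1/(-5*(-65)*8) = 3 - 1/(325*8) = 3 - 1/2600 = 7799/2600 ≈ 2.9996)
(v(-696) + 235797)*(-287376 + h) = ((-696)² + 235797)*(-287376 + 7799/2600) = (484416 + 235797)*(-747169801/2600) = 720213*(-747169801/2600) = -41393954145201/200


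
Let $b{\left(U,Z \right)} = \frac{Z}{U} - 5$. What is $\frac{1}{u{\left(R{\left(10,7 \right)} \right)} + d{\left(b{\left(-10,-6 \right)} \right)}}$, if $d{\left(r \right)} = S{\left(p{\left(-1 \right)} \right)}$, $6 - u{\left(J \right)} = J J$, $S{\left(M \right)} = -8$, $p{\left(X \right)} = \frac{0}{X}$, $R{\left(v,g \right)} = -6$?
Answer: $- \frac{1}{38} \approx -0.026316$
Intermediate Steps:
$p{\left(X \right)} = 0$
$b{\left(U,Z \right)} = -5 + \frac{Z}{U}$ ($b{\left(U,Z \right)} = \frac{Z}{U} - 5 = -5 + \frac{Z}{U}$)
$u{\left(J \right)} = 6 - J^{2}$ ($u{\left(J \right)} = 6 - J J = 6 - J^{2}$)
$d{\left(r \right)} = -8$
$\frac{1}{u{\left(R{\left(10,7 \right)} \right)} + d{\left(b{\left(-10,-6 \right)} \right)}} = \frac{1}{\left(6 - \left(-6\right)^{2}\right) - 8} = \frac{1}{\left(6 - 36\right) - 8} = \frac{1}{-30 - 8} = \frac{1}{-38} = - \frac{1}{38}$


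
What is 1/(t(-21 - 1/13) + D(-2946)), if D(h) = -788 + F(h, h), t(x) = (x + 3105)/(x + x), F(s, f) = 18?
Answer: -548/462051 ≈ -0.0011860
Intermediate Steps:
t(x) = (3105 + x)/(2*x) (t(x) = (3105 + x)/((2*x)) = (3105 + x)*(1/(2*x)) = (3105 + x)/(2*x))
D(h) = -770 (D(h) = -788 + 18 = -770)
1/(t(-21 - 1/13) + D(-2946)) = 1/((3105 + (-21 - 1/13))/(2*(-21 - 1/13)) - 770) = 1/((3105 - 274/13)/(2*(-274/13)) - 770) = 1/((1/2)*(-13/274)*(40091/13) - 770) = 1/(-40091/548 - 770) = 1/(-462051/548) = -548/462051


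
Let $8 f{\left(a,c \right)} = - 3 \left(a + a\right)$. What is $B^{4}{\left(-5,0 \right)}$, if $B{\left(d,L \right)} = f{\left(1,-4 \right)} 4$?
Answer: $81$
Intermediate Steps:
$f{\left(a,c \right)} = - \frac{3 a}{4}$ ($f{\left(a,c \right)} = \frac{\left(-3\right) \left(a + a\right)}{8} = \frac{\left(-3\right) 2 a}{8} = \frac{\left(-6\right) a}{8} = - \frac{3 a}{4}$)
$B{\left(d,L \right)} = -3$ ($B{\left(d,L \right)} = \left(- \frac{3}{4}\right) 1 \cdot 4 = \left(- \frac{3}{4}\right) 4 = -3$)
$B^{4}{\left(-5,0 \right)} = \left(-3\right)^{4} = 81$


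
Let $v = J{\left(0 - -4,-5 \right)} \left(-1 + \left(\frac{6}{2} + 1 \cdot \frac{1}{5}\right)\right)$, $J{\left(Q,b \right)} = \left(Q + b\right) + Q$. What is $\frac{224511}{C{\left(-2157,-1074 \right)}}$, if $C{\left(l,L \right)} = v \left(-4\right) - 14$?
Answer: $- \frac{1122555}{202} \approx -5557.2$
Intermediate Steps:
$J{\left(Q,b \right)} = b + 2 Q$
$v = \frac{33}{5}$ ($v = \left(-5 + 2 \left(0 - -4\right)\right) \left(-1 + \left(\frac{6}{2} + 1 \cdot \frac{1}{5}\right)\right) = \left(-5 + 2 \left(0 + 4\right)\right) \left(-1 + \left(6 \cdot \frac{1}{2} + 1 \cdot \frac{1}{5}\right)\right) = \left(-5 + 2 \cdot 4\right) \left(-1 + \left(3 + \frac{1}{5}\right)\right) = \left(-5 + 8\right) \left(-1 + \frac{16}{5}\right) = 3 \cdot \frac{11}{5} = \frac{33}{5} \approx 6.6$)
$C{\left(l,L \right)} = - \frac{202}{5}$ ($C{\left(l,L \right)} = \frac{33}{5} \left(-4\right) - 14 = - \frac{132}{5} - 14 = - \frac{202}{5}$)
$\frac{224511}{C{\left(-2157,-1074 \right)}} = \frac{224511}{- \frac{202}{5}} = 224511 \left(- \frac{5}{202}\right) = - \frac{1122555}{202}$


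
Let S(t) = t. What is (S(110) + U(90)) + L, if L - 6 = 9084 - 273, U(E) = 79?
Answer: 9006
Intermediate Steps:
L = 8817 (L = 6 + (9084 - 273) = 6 + 8811 = 8817)
(S(110) + U(90)) + L = (110 + 79) + 8817 = 189 + 8817 = 9006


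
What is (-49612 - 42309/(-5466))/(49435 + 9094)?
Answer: -90378961/106639838 ≈ -0.84752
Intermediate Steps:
(-49612 - 42309/(-5466))/(49435 + 9094) = (-49612 - 42309*(-1/5466))/58529 = (-49612 + 14103/1822)*(1/58529) = -90378961/1822*1/58529 = -90378961/106639838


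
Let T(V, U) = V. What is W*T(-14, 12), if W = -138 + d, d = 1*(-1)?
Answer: 1946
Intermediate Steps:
d = -1
W = -139 (W = -138 - 1 = -139)
W*T(-14, 12) = -139*(-14) = 1946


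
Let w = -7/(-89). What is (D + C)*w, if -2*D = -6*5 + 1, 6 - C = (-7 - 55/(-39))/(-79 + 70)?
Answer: 97685/62478 ≈ 1.5635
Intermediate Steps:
C = 1888/351 (C = 6 - (-7 - 55/(-39))/(-79 + 70) = 6 - (-7 - 55*(-1/39))/(-9) = 6 - (-7 + 55/39)*(-1)/9 = 6 - (-218)*(-1)/(39*9) = 6 - 1*218/351 = 6 - 218/351 = 1888/351 ≈ 5.3789)
D = 29/2 (D = -(-6*5 + 1)/2 = -(-30 + 1)/2 = -½*(-29) = 29/2 ≈ 14.500)
w = 7/89 (w = -7*(-1/89) = 7/89 ≈ 0.078652)
(D + C)*w = (29/2 + 1888/351)*(7/89) = (13955/702)*(7/89) = 97685/62478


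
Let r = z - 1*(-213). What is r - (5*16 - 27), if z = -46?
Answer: 114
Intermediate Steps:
r = 167 (r = -46 - 1*(-213) = -46 + 213 = 167)
r - (5*16 - 27) = 167 - (5*16 - 27) = 167 - (80 - 27) = 167 - 1*53 = 167 - 53 = 114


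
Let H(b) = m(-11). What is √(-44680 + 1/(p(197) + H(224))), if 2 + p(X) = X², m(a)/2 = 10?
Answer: I*√67356705268893/38827 ≈ 211.38*I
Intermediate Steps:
m(a) = 20 (m(a) = 2*10 = 20)
p(X) = -2 + X²
H(b) = 20
√(-44680 + 1/(p(197) + H(224))) = √(-44680 + 1/((-2 + 197²) + 20)) = √(-44680 + 1/((-2 + 38809) + 20)) = √(-44680 + 1/(38807 + 20)) = √(-44680 + 1/38827) = √(-1734790359/38827) = I*√67356705268893/38827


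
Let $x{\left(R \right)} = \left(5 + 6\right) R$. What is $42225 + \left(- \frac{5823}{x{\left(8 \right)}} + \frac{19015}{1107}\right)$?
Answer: $\frac{4108617859}{97416} \approx 42176.0$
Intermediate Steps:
$x{\left(R \right)} = 11 R$
$42225 + \left(- \frac{5823}{x{\left(8 \right)}} + \frac{19015}{1107}\right) = 42225 + \left(- \frac{5823}{11 \cdot 8} + \frac{19015}{1107}\right) = 42225 + \left(- \frac{5823}{88} + 19015 \cdot \frac{1}{1107}\right) = 42225 + \left(\left(-5823\right) \frac{1}{88} + \frac{19015}{1107}\right) = 42225 + \left(- \frac{5823}{88} + \frac{19015}{1107}\right) = 42225 - \frac{4772741}{97416} = \frac{4108617859}{97416}$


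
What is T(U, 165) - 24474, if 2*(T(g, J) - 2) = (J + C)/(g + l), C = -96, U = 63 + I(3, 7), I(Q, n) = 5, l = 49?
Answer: -1908793/78 ≈ -24472.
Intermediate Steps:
U = 68 (U = 63 + 5 = 68)
T(g, J) = 2 + (-96 + J)/(2*(49 + g)) (T(g, J) = 2 + ((J - 96)/(g + 49))/2 = 2 + ((-96 + J)/(49 + g))/2 = 2 + (-96 + J)/(2*(49 + g)))
T(U, 165) - 24474 = (100 + 165 + 4*68)/(2*(49 + 68)) - 24474 = (½)*(100 + 165 + 272)/117 - 24474 = (½)*(1/117)*537 - 24474 = 179/78 - 24474 = -1908793/78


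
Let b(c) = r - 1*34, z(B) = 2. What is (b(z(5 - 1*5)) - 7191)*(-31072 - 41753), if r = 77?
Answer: 520553100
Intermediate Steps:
b(c) = 43 (b(c) = 77 - 1*34 = 77 - 34 = 43)
(b(z(5 - 1*5)) - 7191)*(-31072 - 41753) = (43 - 7191)*(-31072 - 41753) = -7148*(-72825) = 520553100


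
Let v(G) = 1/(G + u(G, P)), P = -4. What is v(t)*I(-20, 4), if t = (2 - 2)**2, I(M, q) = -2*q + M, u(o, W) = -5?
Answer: 28/5 ≈ 5.6000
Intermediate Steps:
I(M, q) = M - 2*q
t = 0 (t = 0**2 = 0)
v(G) = 1/(-5 + G) (v(G) = 1/(G - 5) = 1/(-5 + G))
v(t)*I(-20, 4) = (-20 - 2*4)/(-5 + 0) = (-20 - 8)/(-5) = -1/5*(-28) = 28/5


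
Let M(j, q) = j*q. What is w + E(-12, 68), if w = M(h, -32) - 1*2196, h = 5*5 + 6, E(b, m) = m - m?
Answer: -3188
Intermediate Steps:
E(b, m) = 0
h = 31 (h = 25 + 6 = 31)
w = -3188 (w = 31*(-32) - 1*2196 = -992 - 2196 = -3188)
w + E(-12, 68) = -3188 + 0 = -3188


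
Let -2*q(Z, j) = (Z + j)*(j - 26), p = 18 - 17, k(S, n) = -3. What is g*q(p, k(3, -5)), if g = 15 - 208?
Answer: 5597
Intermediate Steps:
p = 1
q(Z, j) = -(-26 + j)*(Z + j)/2 (q(Z, j) = -(Z + j)*(j - 26)/2 = -(Z + j)*(-26 + j)/2 = -(-26 + j)*(Z + j)/2)
g = -193
g*q(p, k(3, -5)) = -193*(13*1 + 13*(-3) - ½*(-3)² - ½*1*(-3)) = -193*(13 - 39 - ½*9 + 3/2) = -193*(13 - 39 - 9/2 + 3/2) = -193*(-29) = 5597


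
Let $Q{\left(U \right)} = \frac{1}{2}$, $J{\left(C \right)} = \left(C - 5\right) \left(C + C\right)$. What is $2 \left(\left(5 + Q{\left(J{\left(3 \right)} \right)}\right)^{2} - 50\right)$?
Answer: $- \frac{79}{2} \approx -39.5$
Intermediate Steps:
$J{\left(C \right)} = 2 C \left(-5 + C\right)$ ($J{\left(C \right)} = \left(-5 + C\right) 2 C = 2 C \left(-5 + C\right)$)
$Q{\left(U \right)} = \frac{1}{2}$
$2 \left(\left(5 + Q{\left(J{\left(3 \right)} \right)}\right)^{2} - 50\right) = 2 \left(\left(5 + \frac{1}{2}\right)^{2} - 50\right) = 2 \left(\left(\frac{11}{2}\right)^{2} - 50\right) = 2 \left(\frac{121}{4} - 50\right) = 2 \left(- \frac{79}{4}\right) = - \frac{79}{2}$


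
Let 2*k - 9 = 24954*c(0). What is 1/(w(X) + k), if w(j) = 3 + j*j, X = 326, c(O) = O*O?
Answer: 2/212567 ≈ 9.4088e-6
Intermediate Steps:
c(O) = O**2
w(j) = 3 + j**2
k = 9/2 (k = 9/2 + (24954*0**2)/2 = 9/2 + (24954*0)/2 = 9/2 + (1/2)*0 = 9/2 + 0 = 9/2 ≈ 4.5000)
1/(w(X) + k) = 1/((3 + 326**2) + 9/2) = 1/((3 + 106276) + 9/2) = 1/(106279 + 9/2) = 1/(212567/2) = 2/212567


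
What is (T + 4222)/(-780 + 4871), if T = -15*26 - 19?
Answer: 3813/4091 ≈ 0.93205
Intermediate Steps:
T = -409 (T = -390 - 19 = -409)
(T + 4222)/(-780 + 4871) = (-409 + 4222)/(-780 + 4871) = 3813/4091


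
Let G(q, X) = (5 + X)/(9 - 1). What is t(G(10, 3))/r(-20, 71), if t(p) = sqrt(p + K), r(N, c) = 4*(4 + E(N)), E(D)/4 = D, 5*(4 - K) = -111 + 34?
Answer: -sqrt(510)/1520 ≈ -0.014857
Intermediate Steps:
K = 97/5 (K = 4 - (-111 + 34)/5 = 4 - 1/5*(-77) = 4 + 77/5 = 97/5 ≈ 19.400)
E(D) = 4*D
G(q, X) = 5/8 + X/8 (G(q, X) = (5 + X)/8 = (5 + X)*(1/8) = 5/8 + X/8)
r(N, c) = 16 + 16*N (r(N, c) = 4*(4 + 4*N) = 16 + 16*N)
t(p) = sqrt(97/5 + p) (t(p) = sqrt(p + 97/5) = sqrt(97/5 + p))
t(G(10, 3))/r(-20, 71) = (sqrt(485 + 25*(5/8 + (1/8)*3))/5)/(16 + 16*(-20)) = (sqrt(485 + 25*(5/8 + 3/8))/5)/(16 - 320) = (sqrt(485 + 25*1)/5)/(-304) = (sqrt(485 + 25)/5)*(-1/304) = (sqrt(510)/5)*(-1/304) = -sqrt(510)/1520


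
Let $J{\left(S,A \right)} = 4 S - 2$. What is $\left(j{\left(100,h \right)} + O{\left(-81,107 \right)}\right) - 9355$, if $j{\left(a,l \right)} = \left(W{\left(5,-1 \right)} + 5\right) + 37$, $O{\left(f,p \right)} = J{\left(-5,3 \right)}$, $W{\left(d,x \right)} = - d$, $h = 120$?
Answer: $-9340$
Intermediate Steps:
$J{\left(S,A \right)} = -2 + 4 S$
$O{\left(f,p \right)} = -22$ ($O{\left(f,p \right)} = -2 + 4 \left(-5\right) = -2 - 20 = -22$)
$j{\left(a,l \right)} = 37$ ($j{\left(a,l \right)} = \left(\left(-1\right) 5 + 5\right) + 37 = \left(-5 + 5\right) + 37 = 0 + 37 = 37$)
$\left(j{\left(100,h \right)} + O{\left(-81,107 \right)}\right) - 9355 = \left(37 - 22\right) - 9355 = 15 - 9355 = -9340$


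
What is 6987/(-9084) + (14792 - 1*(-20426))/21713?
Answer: 56070527/65746964 ≈ 0.85282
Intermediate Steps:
6987/(-9084) + (14792 - 1*(-20426))/21713 = 6987*(-1/9084) + (14792 + 20426)*(1/21713) = -2329/3028 + 35218*(1/21713) = -2329/3028 + 35218/21713 = 56070527/65746964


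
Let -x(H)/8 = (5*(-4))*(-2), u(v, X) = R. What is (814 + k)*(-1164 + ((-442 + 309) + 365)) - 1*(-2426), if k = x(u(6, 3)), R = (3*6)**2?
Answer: -457982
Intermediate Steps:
R = 324 (R = 18**2 = 324)
u(v, X) = 324
x(H) = -320 (x(H) = -8*5*(-4)*(-2) = -(-160)*(-2) = -8*40 = -320)
k = -320
(814 + k)*(-1164 + ((-442 + 309) + 365)) - 1*(-2426) = (814 - 320)*(-1164 + ((-442 + 309) + 365)) - 1*(-2426) = 494*(-1164 + (-133 + 365)) + 2426 = 494*(-1164 + 232) + 2426 = 494*(-932) + 2426 = -460408 + 2426 = -457982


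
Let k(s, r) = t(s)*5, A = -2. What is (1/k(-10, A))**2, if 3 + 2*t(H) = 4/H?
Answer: 4/289 ≈ 0.013841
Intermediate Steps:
t(H) = -3/2 + 2/H (t(H) = -3/2 + (4/H)/2 = -3/2 + 2/H)
k(s, r) = -15/2 + 10/s (k(s, r) = (-3/2 + 2/s)*5 = -15/2 + 10/s)
(1/k(-10, A))**2 = (1/(-15/2 + 10/(-10)))**2 = (1/(-15/2 + 10*(-1/10)))**2 = (1/(-15/2 - 1))**2 = (1/(-17/2))**2 = (-2/17)**2 = 4/289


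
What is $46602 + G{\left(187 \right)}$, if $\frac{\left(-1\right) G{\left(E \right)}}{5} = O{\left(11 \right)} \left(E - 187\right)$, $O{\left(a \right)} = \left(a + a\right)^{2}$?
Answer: $46602$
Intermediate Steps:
$O{\left(a \right)} = 4 a^{2}$ ($O{\left(a \right)} = \left(2 a\right)^{2} = 4 a^{2}$)
$G{\left(E \right)} = 452540 - 2420 E$ ($G{\left(E \right)} = - 5 \cdot 4 \cdot 11^{2} \left(E - 187\right) = - 5 \cdot 4 \cdot 121 \left(-187 + E\right) = - 5 \cdot 484 \left(-187 + E\right) = - 5 \left(-90508 + 484 E\right) = 452540 - 2420 E$)
$46602 + G{\left(187 \right)} = 46602 + \left(452540 - 452540\right) = 46602 + 0 = 46602$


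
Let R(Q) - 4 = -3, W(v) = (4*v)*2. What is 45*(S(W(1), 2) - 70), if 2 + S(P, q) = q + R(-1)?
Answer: -3105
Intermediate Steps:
W(v) = 8*v
R(Q) = 1 (R(Q) = 4 - 3 = 1)
S(P, q) = -1 + q (S(P, q) = -2 + (q + 1) = -2 + (1 + q) = -1 + q)
45*(S(W(1), 2) - 70) = 45*((-1 + 2) - 70) = 45*(1 - 70) = 45*(-69) = -3105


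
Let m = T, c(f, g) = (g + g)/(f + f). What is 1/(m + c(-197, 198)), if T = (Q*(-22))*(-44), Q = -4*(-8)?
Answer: 197/6102074 ≈ 3.2284e-5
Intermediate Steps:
Q = 32
c(f, g) = g/f (c(f, g) = (2*g)/((2*f)) = (2*g)*(1/(2*f)) = g/f)
T = 30976 (T = (32*(-22))*(-44) = -704*(-44) = 30976)
m = 30976
1/(m + c(-197, 198)) = 1/(30976 + 198/(-197)) = 1/(30976 + 198*(-1/197)) = 1/(30976 - 198/197) = 1/(6102074/197) = 197/6102074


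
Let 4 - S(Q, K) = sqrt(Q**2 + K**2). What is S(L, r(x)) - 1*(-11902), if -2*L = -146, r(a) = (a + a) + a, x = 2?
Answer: 11906 - sqrt(5365) ≈ 11833.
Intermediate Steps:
r(a) = 3*a (r(a) = 2*a + a = 3*a)
L = 73 (L = -1/2*(-146) = 73)
S(Q, K) = 4 - sqrt(K**2 + Q**2) (S(Q, K) = 4 - sqrt(Q**2 + K**2) = 4 - sqrt(K**2 + Q**2))
S(L, r(x)) - 1*(-11902) = (4 - sqrt((3*2)**2 + 73**2)) - 1*(-11902) = (4 - sqrt(6**2 + 5329)) + 11902 = (4 - sqrt(36 + 5329)) + 11902 = (4 - sqrt(5365)) + 11902 = 11906 - sqrt(5365)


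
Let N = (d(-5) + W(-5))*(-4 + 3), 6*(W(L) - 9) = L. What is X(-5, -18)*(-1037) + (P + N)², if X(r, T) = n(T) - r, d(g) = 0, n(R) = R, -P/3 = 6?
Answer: 509965/36 ≈ 14166.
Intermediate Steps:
P = -18 (P = -3*6 = -18)
W(L) = 9 + L/6
N = -49/6 (N = (0 + (9 + (⅙)*(-5)))*(-4 + 3) = (0 + (9 - ⅚))*(-1) = (0 + 49/6)*(-1) = (49/6)*(-1) = -49/6 ≈ -8.1667)
X(r, T) = T - r
X(-5, -18)*(-1037) + (P + N)² = (-18 - 1*(-5))*(-1037) + (-18 - 49/6)² = (-18 + 5)*(-1037) + (-157/6)² = -13*(-1037) + 24649/36 = 13481 + 24649/36 = 509965/36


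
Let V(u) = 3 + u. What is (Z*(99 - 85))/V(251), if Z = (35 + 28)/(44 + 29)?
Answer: 441/9271 ≈ 0.047568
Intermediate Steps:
Z = 63/73 ≈ 0.86301
(Z*(99 - 85))/V(251) = (63*(99 - 85)/73)/(3 + 251) = ((63/73)*14)/254 = (882/73)*(1/254) = 441/9271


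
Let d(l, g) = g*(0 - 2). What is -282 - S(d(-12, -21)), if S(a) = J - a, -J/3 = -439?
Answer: -1557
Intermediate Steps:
J = 1317 (J = -3*(-439) = 1317)
d(l, g) = -2*g (d(l, g) = g*(-2) = -2*g)
S(a) = 1317 - a
-282 - S(d(-12, -21)) = -282 - (1317 - (-2)*(-21)) = -282 - (1317 - 1*42) = -282 - (1317 - 42) = -282 - 1*1275 = -282 - 1275 = -1557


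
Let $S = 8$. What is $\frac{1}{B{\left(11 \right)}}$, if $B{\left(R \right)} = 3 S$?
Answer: $\frac{1}{24} \approx 0.041667$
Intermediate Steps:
$B{\left(R \right)} = 24$ ($B{\left(R \right)} = 3 \cdot 8 = 24$)
$\frac{1}{B{\left(11 \right)}} = \frac{1}{24}$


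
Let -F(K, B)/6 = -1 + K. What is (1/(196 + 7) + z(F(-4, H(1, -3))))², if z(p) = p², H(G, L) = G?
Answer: 33379655401/41209 ≈ 8.1001e+5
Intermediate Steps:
F(K, B) = 6 - 6*K (F(K, B) = -6*(-1 + K) = 6 - 6*K)
(1/(196 + 7) + z(F(-4, H(1, -3))))² = (1/(196 + 7) + (6 - 6*(-4))²)² = (1/203 + (6 + 24)²)² = (1/203 + 30²)² = (1/203 + 900)² = (182701/203)² = 33379655401/41209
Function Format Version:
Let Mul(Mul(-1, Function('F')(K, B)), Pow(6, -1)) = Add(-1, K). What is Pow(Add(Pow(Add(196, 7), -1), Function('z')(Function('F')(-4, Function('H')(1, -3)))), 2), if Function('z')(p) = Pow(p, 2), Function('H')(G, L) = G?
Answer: Rational(33379655401, 41209) ≈ 8.1001e+5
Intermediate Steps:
Function('F')(K, B) = Add(6, Mul(-6, K)) (Function('F')(K, B) = Mul(-6, Add(-1, K)) = Add(6, Mul(-6, K)))
Pow(Add(Pow(Add(196, 7), -1), Function('z')(Function('F')(-4, Function('H')(1, -3)))), 2) = Pow(Add(Pow(Add(196, 7), -1), Pow(Add(6, Mul(-6, -4)), 2)), 2) = Pow(Add(Pow(203, -1), Pow(Add(6, 24), 2)), 2) = Pow(Add(Rational(1, 203), Pow(30, 2)), 2) = Pow(Add(Rational(1, 203), 900), 2) = Pow(Rational(182701, 203), 2) = Rational(33379655401, 41209)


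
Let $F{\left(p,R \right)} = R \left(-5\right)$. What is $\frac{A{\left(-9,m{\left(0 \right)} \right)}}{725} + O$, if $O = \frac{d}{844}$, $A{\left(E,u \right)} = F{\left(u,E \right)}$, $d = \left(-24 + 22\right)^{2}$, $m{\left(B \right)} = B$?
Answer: $\frac{2044}{30595} \approx 0.066808$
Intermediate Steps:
$F{\left(p,R \right)} = - 5 R$
$d = 4$ ($d = \left(-2\right)^{2} = 4$)
$A{\left(E,u \right)} = - 5 E$
$O = \frac{1}{211}$ ($O = \frac{4}{844} = 4 \cdot \frac{1}{844} = \frac{1}{211} \approx 0.0047393$)
$\frac{A{\left(-9,m{\left(0 \right)} \right)}}{725} + O = \frac{\left(-5\right) \left(-9\right)}{725} + \frac{1}{211} = 45 \cdot \frac{1}{725} + \frac{1}{211} = \frac{9}{145} + \frac{1}{211} = \frac{2044}{30595}$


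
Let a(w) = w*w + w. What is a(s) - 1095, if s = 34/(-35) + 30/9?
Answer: -11984831/11025 ≈ -1087.1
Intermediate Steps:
s = 248/105 (s = 34*(-1/35) + 30*(⅑) = -34/35 + 10/3 = 248/105 ≈ 2.3619)
a(w) = w + w² (a(w) = w² + w = w + w²)
a(s) - 1095 = 248*(1 + 248/105)/105 - 1095 = (248/105)*(353/105) - 1095 = 87544/11025 - 1095 = -11984831/11025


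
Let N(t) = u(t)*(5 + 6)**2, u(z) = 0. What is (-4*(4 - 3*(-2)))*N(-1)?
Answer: 0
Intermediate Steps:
N(t) = 0 (N(t) = 0*(5 + 6)**2 = 0*11**2 = 0*121 = 0)
(-4*(4 - 3*(-2)))*N(-1) = -4*(4 - 3*(-2))*0 = -4*(4 - 1*(-6))*0 = -4*(4 + 6)*0 = -4*10*0 = -40*0 = 0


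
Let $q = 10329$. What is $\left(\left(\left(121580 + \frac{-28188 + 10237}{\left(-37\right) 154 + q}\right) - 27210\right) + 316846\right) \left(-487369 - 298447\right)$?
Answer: $- \frac{1496447753674520}{4631} \approx -3.2314 \cdot 10^{11}$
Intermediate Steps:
$\left(\left(\left(121580 + \frac{-28188 + 10237}{\left(-37\right) 154 + q}\right) - 27210\right) + 316846\right) \left(-487369 - 298447\right) = \left(\left(\left(121580 + \frac{-28188 + 10237}{\left(-37\right) 154 + 10329}\right) - 27210\right) + 316846\right) \left(-487369 - 298447\right) = \left(\left(\left(121580 - \frac{17951}{-5698 + 10329}\right) - 27210\right) + 316846\right) \left(-785816\right) = \left(\left(\left(121580 - \frac{17951}{4631}\right) - 27210\right) + 316846\right) \left(-785816\right) = \left(\left(\frac{563019029}{4631} - 27210\right) + 316846\right) \left(-785816\right) = \left(\frac{437009519}{4631} + 316846\right) \left(-785816\right) = \frac{1904323345}{4631} \left(-785816\right) = - \frac{1496447753674520}{4631}$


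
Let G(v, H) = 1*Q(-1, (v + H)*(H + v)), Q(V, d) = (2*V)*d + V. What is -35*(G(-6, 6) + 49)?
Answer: -1680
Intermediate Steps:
Q(V, d) = V + 2*V*d (Q(V, d) = 2*V*d + V = V + 2*V*d)
G(v, H) = -1 - 2*(H + v)² (G(v, H) = 1*(-(1 + 2*((v + H)*(H + v)))) = 1*(-(1 + 2*((H + v)*(H + v)))) = 1*(-(1 + 2*(H + v)²)) = 1*(-1 - 2*(H + v)²) = -1 - 2*(H + v)²)
-35*(G(-6, 6) + 49) = -35*((-1 - 2*6² - 2*(-6)² - 4*6*(-6)) + 49) = -35*((-1 - 2*36 - 2*36 + 144) + 49) = -35*((-1 - 72 - 72 + 144) + 49) = -35*(-1 + 49) = -35*48 = -1680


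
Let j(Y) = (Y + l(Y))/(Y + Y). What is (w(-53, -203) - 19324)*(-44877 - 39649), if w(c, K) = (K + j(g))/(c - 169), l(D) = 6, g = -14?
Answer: 423025539417/259 ≈ 1.6333e+9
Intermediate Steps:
j(Y) = (6 + Y)/(2*Y) (j(Y) = (Y + 6)/(Y + Y) = (6 + Y)/((2*Y)) = (6 + Y)*(1/(2*Y)) = (6 + Y)/(2*Y))
w(c, K) = (2/7 + K)/(-169 + c) (w(c, K) = (K + (½)*(6 - 14)/(-14))/(c - 169) = (K + (½)*(-1/14)*(-8))/(-169 + c) = (K + 2/7)/(-169 + c) = (2/7 + K)/(-169 + c))
(w(-53, -203) - 19324)*(-44877 - 39649) = ((2/7 - 203)/(-169 - 53) - 19324)*(-44877 - 39649) = (-1419/7/(-222) - 19324)*(-84526) = (-1/222*(-1419/7) - 19324)*(-84526) = (473/518 - 19324)*(-84526) = -10009359/518*(-84526) = 423025539417/259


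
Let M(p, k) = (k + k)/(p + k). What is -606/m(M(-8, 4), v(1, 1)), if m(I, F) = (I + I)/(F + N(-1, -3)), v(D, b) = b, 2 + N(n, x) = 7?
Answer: 909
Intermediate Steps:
M(p, k) = 2*k/(k + p) (M(p, k) = (2*k)/(k + p) = 2*k/(k + p))
N(n, x) = 5 (N(n, x) = -2 + 7 = 5)
m(I, F) = 2*I/(5 + F) (m(I, F) = (I + I)/(F + 5) = (2*I)/(5 + F) = 2*I/(5 + F))
-606/m(M(-8, 4), v(1, 1)) = -606/(2*(2*4/(4 - 8))/(5 + 1)) = -606/(2*(2*4/(-4))/6) = -606/(2*(2*4*(-¼))*(⅙)) = -606/(2*(-2)*(⅙)) = -606/(-⅔) = -606*(-3/2) = 909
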